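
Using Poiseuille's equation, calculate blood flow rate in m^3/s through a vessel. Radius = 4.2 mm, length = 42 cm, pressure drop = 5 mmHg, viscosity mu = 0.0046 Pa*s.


Q = pi*r^4*dP / (8*mu*L)
r = 0.0042 m, L = 0.42 m
dP = 5 mmHg = 666.61 Pa
Q = 4.2162e-05 m^3/s


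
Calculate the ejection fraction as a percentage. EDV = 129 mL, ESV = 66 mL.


SV = EDV - ESV = 129 - 66 = 63 mL
EF = SV/EDV * 100 = 63/129 * 100
EF = 48.84%


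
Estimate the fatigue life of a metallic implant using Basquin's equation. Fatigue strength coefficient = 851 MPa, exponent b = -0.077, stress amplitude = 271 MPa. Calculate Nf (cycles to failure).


sigma_a = sigma_f' * (2Nf)^b
2Nf = (sigma_a/sigma_f')^(1/b)
2Nf = (271/851)^(1/-0.077)
2Nf = 2844654.1
Nf = 1.4223e+06


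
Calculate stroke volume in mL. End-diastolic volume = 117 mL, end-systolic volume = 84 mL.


SV = EDV - ESV
SV = 117 - 84
SV = 33 mL


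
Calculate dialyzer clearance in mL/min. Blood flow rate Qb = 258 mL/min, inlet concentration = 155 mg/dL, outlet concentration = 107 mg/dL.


K = Qb * (Cb_in - Cb_out) / Cb_in
K = 258 * (155 - 107) / 155
K = 79.9 mL/min


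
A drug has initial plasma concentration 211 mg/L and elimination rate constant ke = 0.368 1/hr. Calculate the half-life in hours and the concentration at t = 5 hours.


t_half = ln(2) / ke = 0.693147 / 0.368 = 1.884 hr
C(t) = C0 * exp(-ke*t) = 211 * exp(-0.368*5)
C(5) = 33.51 mg/L


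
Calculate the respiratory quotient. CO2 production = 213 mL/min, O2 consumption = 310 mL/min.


RQ = VCO2 / VO2
RQ = 213 / 310
RQ = 0.6871


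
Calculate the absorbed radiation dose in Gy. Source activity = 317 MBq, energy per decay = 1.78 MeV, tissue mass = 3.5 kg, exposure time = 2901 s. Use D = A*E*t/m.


A = 317 MBq = 3.1700e+08 Bq
E = 1.78 MeV = 2.85156e-13 J
D = A*E*t/m = 3.1700e+08*2.85156e-13*2901/3.5
D = 0.07492 Gy


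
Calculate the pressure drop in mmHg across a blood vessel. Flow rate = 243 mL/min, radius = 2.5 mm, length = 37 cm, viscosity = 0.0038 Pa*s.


dP = 8*mu*L*Q / (pi*r^4)
Q = 243 mL/min = 4.05e-06 m^3/s
dP = 371.211 Pa = 371.211 / 133.322 mmHg = 2.784 mmHg


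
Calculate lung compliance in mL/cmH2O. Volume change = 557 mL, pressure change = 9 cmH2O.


C = dV / dP
C = 557 / 9
C = 61.89 mL/cmH2O


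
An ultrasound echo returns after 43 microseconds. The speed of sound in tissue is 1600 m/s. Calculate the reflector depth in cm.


depth = c * t / 2
t = 43 us = 4.3000e-05 s
depth = 1600 * 4.3000e-05 / 2
depth = 0.0344 m = 3.44 cm


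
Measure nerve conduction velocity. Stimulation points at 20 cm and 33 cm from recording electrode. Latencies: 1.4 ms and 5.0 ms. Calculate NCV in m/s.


Distance = (33 - 20) / 100 = 0.13 m
dt = (5.0 - 1.4) / 1000 = 0.0036 s
NCV = dist / dt = 36.11 m/s


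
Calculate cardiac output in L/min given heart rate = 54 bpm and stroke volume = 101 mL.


CO = HR * SV
CO = 54 * 101 / 1000
CO = 5.454 L/min


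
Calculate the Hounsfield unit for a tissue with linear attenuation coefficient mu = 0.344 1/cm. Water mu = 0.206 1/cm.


HU = ((mu_tissue - mu_water) / mu_water) * 1000
HU = ((0.344 - 0.206) / 0.206) * 1000
HU = 669.9


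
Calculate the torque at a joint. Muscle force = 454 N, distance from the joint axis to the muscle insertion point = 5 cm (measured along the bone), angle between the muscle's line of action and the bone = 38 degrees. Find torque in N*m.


Torque = F * d * sin(theta)   (moment arm = d*sin(theta))
d = 5 cm = 0.05 m
Torque = 454 * 0.05 * sin(38)
Torque = 13.98 N*m


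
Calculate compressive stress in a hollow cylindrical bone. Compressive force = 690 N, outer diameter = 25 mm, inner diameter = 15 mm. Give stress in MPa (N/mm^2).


A = pi*(r_o^2 - r_i^2)
r_o = 12.5 mm, r_i = 7.5 mm
A = 314.159 mm^2
sigma = F/A = 690 / 314.159
sigma = 2.196 MPa


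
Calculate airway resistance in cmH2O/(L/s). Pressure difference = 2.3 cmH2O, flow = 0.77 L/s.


R = dP / flow
R = 2.3 / 0.77
R = 2.987 cmH2O/(L/s)


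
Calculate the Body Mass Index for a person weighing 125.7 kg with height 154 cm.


BMI = weight / height^2
height = 154 cm = 1.54 m
BMI = 125.7 / 1.54^2
BMI = 53 kg/m^2


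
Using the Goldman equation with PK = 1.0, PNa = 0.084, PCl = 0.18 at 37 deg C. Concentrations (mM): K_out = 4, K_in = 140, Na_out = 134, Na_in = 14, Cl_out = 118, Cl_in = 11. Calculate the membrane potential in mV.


Vm = (RT/F)*ln((PK*Ko + PNa*Nao + PCl*Cli)/(PK*Ki + PNa*Nai + PCl*Clo))
Numer = 17.236, Denom = 162.416
Vm = -59.95 mV


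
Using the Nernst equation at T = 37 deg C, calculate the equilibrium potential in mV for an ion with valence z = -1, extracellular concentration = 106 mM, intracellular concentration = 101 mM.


E = (RT/(zF)) * ln(C_out/C_in)
T = 37 + 273.15 = 310.15 K
E = (8.314 * 310.15 / (-1 * 96485)) * ln(106/101)
E = -1.291 mV


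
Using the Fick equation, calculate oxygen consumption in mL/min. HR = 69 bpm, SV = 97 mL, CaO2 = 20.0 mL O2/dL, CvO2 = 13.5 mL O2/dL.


CO = HR*SV = 69*97/1000 = 6.693 L/min
a-v O2 diff = 20.0 - 13.5 = 6.5 mL/dL
VO2 = CO * (CaO2-CvO2) * 10 dL/L
VO2 = 6.693 * 6.5 * 10
VO2 = 435 mL/min


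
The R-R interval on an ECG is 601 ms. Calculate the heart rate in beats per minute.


HR = 60 / RR_interval(s)
RR = 601 ms = 0.601 s
HR = 60 / 0.601 = 99.83 bpm


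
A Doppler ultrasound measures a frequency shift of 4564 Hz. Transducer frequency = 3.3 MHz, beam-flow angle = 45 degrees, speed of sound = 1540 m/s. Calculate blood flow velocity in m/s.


v = fd * c / (2 * f0 * cos(theta))
v = 4564 * 1540 / (2 * 3.3000e+06 * cos(45))
v = 1.506 m/s


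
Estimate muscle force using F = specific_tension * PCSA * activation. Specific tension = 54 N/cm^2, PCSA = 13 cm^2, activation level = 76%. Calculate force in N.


F = sigma * PCSA * activation
F = 54 * 13 * 0.76
F = 533.5 N


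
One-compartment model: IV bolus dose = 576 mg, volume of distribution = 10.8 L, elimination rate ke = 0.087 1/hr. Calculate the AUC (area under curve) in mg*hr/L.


C0 = Dose/Vd = 576/10.8 = 53.3333 mg/L
AUC = C0/ke = 53.3333/0.087
AUC = 613 mg*hr/L


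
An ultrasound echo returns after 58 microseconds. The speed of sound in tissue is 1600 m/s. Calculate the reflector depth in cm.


depth = c * t / 2
t = 58 us = 5.8000e-05 s
depth = 1600 * 5.8000e-05 / 2
depth = 0.0464 m = 4.64 cm


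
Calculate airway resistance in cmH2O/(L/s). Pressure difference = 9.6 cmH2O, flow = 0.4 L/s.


R = dP / flow
R = 9.6 / 0.4
R = 24 cmH2O/(L/s)


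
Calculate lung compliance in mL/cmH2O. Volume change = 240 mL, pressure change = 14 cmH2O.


C = dV / dP
C = 240 / 14
C = 17.14 mL/cmH2O


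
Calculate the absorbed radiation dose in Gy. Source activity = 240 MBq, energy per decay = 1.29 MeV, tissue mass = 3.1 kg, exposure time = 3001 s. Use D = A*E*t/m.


A = 240 MBq = 2.4000e+08 Bq
E = 1.29 MeV = 2.06658e-13 J
D = A*E*t/m = 2.4000e+08*2.06658e-13*3001/3.1
D = 0.04801 Gy


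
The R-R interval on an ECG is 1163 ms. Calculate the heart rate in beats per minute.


HR = 60 / RR_interval(s)
RR = 1163 ms = 1.163 s
HR = 60 / 1.163 = 51.59 bpm


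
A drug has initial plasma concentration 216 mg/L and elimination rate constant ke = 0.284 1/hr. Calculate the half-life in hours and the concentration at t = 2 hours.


t_half = ln(2) / ke = 0.693147 / 0.284 = 2.441 hr
C(t) = C0 * exp(-ke*t) = 216 * exp(-0.284*2)
C(2) = 122.4 mg/L


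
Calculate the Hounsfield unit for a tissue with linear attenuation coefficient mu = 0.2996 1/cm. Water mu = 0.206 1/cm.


HU = ((mu_tissue - mu_water) / mu_water) * 1000
HU = ((0.2996 - 0.206) / 0.206) * 1000
HU = 454.4


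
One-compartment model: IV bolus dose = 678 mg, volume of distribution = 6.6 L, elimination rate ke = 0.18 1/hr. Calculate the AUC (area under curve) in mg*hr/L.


C0 = Dose/Vd = 678/6.6 = 102.727 mg/L
AUC = C0/ke = 102.727/0.18
AUC = 570.7 mg*hr/L


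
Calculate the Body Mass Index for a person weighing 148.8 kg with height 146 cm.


BMI = weight / height^2
height = 146 cm = 1.46 m
BMI = 148.8 / 1.46^2
BMI = 69.81 kg/m^2


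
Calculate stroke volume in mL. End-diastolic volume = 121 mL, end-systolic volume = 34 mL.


SV = EDV - ESV
SV = 121 - 34
SV = 87 mL


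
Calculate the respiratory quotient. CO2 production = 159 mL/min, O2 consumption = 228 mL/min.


RQ = VCO2 / VO2
RQ = 159 / 228
RQ = 0.6974


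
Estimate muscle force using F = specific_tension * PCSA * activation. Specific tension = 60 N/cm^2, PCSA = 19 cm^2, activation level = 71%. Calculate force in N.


F = sigma * PCSA * activation
F = 60 * 19 * 0.71
F = 809.4 N


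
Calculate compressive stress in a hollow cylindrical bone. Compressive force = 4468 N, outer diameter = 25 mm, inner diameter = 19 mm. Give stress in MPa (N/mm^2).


A = pi*(r_o^2 - r_i^2)
r_o = 12.5 mm, r_i = 9.5 mm
A = 207.345 mm^2
sigma = F/A = 4468 / 207.345
sigma = 21.55 MPa


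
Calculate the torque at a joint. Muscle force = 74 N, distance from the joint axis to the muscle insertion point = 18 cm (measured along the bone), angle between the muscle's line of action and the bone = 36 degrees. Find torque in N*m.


Torque = F * d * sin(theta)   (moment arm = d*sin(theta))
d = 18 cm = 0.18 m
Torque = 74 * 0.18 * sin(36)
Torque = 7.829 N*m


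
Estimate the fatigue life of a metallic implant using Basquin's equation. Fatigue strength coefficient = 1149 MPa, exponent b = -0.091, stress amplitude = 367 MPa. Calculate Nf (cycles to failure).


sigma_a = sigma_f' * (2Nf)^b
2Nf = (sigma_a/sigma_f')^(1/b)
2Nf = (367/1149)^(1/-0.091)
2Nf = 279735.03
Nf = 1.399e+05


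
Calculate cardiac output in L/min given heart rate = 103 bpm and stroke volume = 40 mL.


CO = HR * SV
CO = 103 * 40 / 1000
CO = 4.12 L/min


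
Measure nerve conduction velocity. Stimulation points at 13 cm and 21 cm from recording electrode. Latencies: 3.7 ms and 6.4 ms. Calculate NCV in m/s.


Distance = (21 - 13) / 100 = 0.08 m
dt = (6.4 - 3.7) / 1000 = 0.0027 s
NCV = dist / dt = 29.63 m/s


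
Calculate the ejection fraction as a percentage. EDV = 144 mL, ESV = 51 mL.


SV = EDV - ESV = 144 - 51 = 93 mL
EF = SV/EDV * 100 = 93/144 * 100
EF = 64.58%


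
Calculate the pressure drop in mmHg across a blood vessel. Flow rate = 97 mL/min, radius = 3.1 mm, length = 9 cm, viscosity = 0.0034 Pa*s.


dP = 8*mu*L*Q / (pi*r^4)
Q = 97 mL/min = 1.61667e-06 m^3/s
dP = 13.6407 Pa = 13.6407 / 133.322 mmHg = 0.1023 mmHg


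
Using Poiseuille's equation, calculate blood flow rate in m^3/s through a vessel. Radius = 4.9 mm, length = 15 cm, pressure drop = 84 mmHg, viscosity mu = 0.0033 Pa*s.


Q = pi*r^4*dP / (8*mu*L)
r = 0.0049 m, L = 0.15 m
dP = 84 mmHg = 11199.048 Pa
Q = 0.005122 m^3/s


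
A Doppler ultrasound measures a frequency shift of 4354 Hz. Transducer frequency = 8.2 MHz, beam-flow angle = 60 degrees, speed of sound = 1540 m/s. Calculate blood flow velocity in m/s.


v = fd * c / (2 * f0 * cos(theta))
v = 4354 * 1540 / (2 * 8.2000e+06 * cos(60))
v = 0.8177 m/s


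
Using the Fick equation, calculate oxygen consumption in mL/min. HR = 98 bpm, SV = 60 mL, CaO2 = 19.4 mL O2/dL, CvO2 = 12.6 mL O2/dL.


CO = HR*SV = 98*60/1000 = 5.88 L/min
a-v O2 diff = 19.4 - 12.6 = 6.8 mL/dL
VO2 = CO * (CaO2-CvO2) * 10 dL/L
VO2 = 5.88 * 6.8 * 10
VO2 = 399.8 mL/min


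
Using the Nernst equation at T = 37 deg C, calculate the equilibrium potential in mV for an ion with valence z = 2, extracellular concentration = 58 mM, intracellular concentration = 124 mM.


E = (RT/(zF)) * ln(C_out/C_in)
T = 37 + 273.15 = 310.15 K
E = (8.314 * 310.15 / (2 * 96485)) * ln(58/124)
E = -10.15 mV


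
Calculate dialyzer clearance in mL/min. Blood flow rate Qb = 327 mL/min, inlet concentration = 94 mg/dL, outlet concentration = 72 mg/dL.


K = Qb * (Cb_in - Cb_out) / Cb_in
K = 327 * (94 - 72) / 94
K = 76.53 mL/min


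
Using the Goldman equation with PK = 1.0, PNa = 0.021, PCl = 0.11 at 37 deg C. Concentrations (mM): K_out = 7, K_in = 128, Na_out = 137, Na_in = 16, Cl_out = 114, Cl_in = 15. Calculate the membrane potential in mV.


Vm = (RT/F)*ln((PK*Ko + PNa*Nao + PCl*Cli)/(PK*Ki + PNa*Nai + PCl*Clo))
Numer = 11.527, Denom = 140.876
Vm = -66.9 mV


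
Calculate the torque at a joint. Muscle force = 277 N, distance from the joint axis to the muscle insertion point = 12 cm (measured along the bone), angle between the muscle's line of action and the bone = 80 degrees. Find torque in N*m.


Torque = F * d * sin(theta)   (moment arm = d*sin(theta))
d = 12 cm = 0.12 m
Torque = 277 * 0.12 * sin(80)
Torque = 32.74 N*m


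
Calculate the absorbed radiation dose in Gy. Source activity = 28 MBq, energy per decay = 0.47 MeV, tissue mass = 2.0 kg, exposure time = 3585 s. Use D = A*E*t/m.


A = 28 MBq = 2.8000e+07 Bq
E = 0.47 MeV = 7.5294e-14 J
D = A*E*t/m = 2.8000e+07*7.5294e-14*3585/2.0
D = 0.003779 Gy


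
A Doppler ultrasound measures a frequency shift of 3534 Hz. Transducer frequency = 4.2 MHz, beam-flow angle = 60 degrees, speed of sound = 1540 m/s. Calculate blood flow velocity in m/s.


v = fd * c / (2 * f0 * cos(theta))
v = 3534 * 1540 / (2 * 4.2000e+06 * cos(60))
v = 1.296 m/s


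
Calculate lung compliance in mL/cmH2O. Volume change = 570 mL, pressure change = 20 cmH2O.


C = dV / dP
C = 570 / 20
C = 28.5 mL/cmH2O


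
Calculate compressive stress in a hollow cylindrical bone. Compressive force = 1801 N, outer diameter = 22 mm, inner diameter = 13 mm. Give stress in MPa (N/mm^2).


A = pi*(r_o^2 - r_i^2)
r_o = 11 mm, r_i = 6.5 mm
A = 247.4 mm^2
sigma = F/A = 1801 / 247.4
sigma = 7.28 MPa


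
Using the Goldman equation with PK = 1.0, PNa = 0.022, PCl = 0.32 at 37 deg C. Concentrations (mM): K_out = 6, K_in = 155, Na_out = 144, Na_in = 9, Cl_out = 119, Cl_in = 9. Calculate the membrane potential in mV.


Vm = (RT/F)*ln((PK*Ko + PNa*Nao + PCl*Cli)/(PK*Ki + PNa*Nai + PCl*Clo))
Numer = 12.048, Denom = 193.278
Vm = -74.17 mV


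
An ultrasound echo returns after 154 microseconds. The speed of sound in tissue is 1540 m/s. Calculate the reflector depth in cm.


depth = c * t / 2
t = 154 us = 1.5400e-04 s
depth = 1540 * 1.5400e-04 / 2
depth = 0.11858 m = 11.858 cm


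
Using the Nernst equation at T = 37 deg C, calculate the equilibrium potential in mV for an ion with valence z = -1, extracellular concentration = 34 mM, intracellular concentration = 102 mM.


E = (RT/(zF)) * ln(C_out/C_in)
T = 37 + 273.15 = 310.15 K
E = (8.314 * 310.15 / (-1 * 96485)) * ln(34/102)
E = 29.36 mV


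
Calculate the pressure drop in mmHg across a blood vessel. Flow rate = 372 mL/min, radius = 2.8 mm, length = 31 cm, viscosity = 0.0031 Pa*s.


dP = 8*mu*L*Q / (pi*r^4)
Q = 372 mL/min = 6.2e-06 m^3/s
dP = 246.844 Pa = 246.844 / 133.322 mmHg = 1.851 mmHg


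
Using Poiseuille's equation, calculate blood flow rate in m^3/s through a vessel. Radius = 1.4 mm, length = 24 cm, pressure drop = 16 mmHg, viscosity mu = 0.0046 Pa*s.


Q = pi*r^4*dP / (8*mu*L)
r = 0.0014 m, L = 0.24 m
dP = 16 mmHg = 2133.152 Pa
Q = 2.9149e-06 m^3/s


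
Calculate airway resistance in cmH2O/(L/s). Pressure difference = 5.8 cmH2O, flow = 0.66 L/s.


R = dP / flow
R = 5.8 / 0.66
R = 8.788 cmH2O/(L/s)


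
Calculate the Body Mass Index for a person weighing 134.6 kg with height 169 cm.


BMI = weight / height^2
height = 169 cm = 1.69 m
BMI = 134.6 / 1.69^2
BMI = 47.13 kg/m^2


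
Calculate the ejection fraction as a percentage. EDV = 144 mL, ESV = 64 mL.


SV = EDV - ESV = 144 - 64 = 80 mL
EF = SV/EDV * 100 = 80/144 * 100
EF = 55.56%


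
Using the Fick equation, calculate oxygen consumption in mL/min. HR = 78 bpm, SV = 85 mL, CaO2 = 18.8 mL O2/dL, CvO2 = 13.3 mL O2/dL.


CO = HR*SV = 78*85/1000 = 6.63 L/min
a-v O2 diff = 18.8 - 13.3 = 5.5 mL/dL
VO2 = CO * (CaO2-CvO2) * 10 dL/L
VO2 = 6.63 * 5.5 * 10
VO2 = 364.6 mL/min


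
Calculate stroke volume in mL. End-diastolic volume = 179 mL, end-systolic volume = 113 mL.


SV = EDV - ESV
SV = 179 - 113
SV = 66 mL


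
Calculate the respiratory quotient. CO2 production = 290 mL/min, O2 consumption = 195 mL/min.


RQ = VCO2 / VO2
RQ = 290 / 195
RQ = 1.487


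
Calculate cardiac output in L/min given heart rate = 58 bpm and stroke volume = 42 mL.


CO = HR * SV
CO = 58 * 42 / 1000
CO = 2.436 L/min


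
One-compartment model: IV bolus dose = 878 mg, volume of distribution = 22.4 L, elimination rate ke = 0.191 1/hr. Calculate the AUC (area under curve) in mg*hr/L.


C0 = Dose/Vd = 878/22.4 = 39.1964 mg/L
AUC = C0/ke = 39.1964/0.191
AUC = 205.2 mg*hr/L


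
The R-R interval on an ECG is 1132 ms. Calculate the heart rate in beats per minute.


HR = 60 / RR_interval(s)
RR = 1132 ms = 1.132 s
HR = 60 / 1.132 = 53 bpm


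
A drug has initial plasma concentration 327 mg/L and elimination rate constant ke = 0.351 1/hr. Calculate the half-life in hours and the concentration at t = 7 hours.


t_half = ln(2) / ke = 0.693147 / 0.351 = 1.975 hr
C(t) = C0 * exp(-ke*t) = 327 * exp(-0.351*7)
C(7) = 28.02 mg/L


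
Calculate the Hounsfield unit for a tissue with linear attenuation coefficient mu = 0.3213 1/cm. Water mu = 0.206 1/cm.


HU = ((mu_tissue - mu_water) / mu_water) * 1000
HU = ((0.3213 - 0.206) / 0.206) * 1000
HU = 559.7


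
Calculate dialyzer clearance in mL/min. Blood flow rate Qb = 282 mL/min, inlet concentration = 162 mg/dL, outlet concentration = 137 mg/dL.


K = Qb * (Cb_in - Cb_out) / Cb_in
K = 282 * (162 - 137) / 162
K = 43.52 mL/min


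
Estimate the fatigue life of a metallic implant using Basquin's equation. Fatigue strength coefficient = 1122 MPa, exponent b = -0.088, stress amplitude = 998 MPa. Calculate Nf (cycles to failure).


sigma_a = sigma_f' * (2Nf)^b
2Nf = (sigma_a/sigma_f')^(1/b)
2Nf = (998/1122)^(1/-0.088)
2Nf = 3.7842591
Nf = 1.892


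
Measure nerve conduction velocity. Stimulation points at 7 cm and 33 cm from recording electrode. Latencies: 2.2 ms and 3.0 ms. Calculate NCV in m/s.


Distance = (33 - 7) / 100 = 0.26 m
dt = (3.0 - 2.2) / 1000 = 8.0000e-04 s
NCV = dist / dt = 325 m/s


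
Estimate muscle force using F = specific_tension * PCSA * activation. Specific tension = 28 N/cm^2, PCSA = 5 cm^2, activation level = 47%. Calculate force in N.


F = sigma * PCSA * activation
F = 28 * 5 * 0.47
F = 65.8 N


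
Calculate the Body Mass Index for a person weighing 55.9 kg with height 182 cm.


BMI = weight / height^2
height = 182 cm = 1.82 m
BMI = 55.9 / 1.82^2
BMI = 16.88 kg/m^2


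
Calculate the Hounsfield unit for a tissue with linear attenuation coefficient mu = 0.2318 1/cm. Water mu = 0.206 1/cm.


HU = ((mu_tissue - mu_water) / mu_water) * 1000
HU = ((0.2318 - 0.206) / 0.206) * 1000
HU = 125.2


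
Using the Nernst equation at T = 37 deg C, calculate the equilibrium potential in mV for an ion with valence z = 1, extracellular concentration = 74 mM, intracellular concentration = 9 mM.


E = (RT/(zF)) * ln(C_out/C_in)
T = 37 + 273.15 = 310.15 K
E = (8.314 * 310.15 / (1 * 96485)) * ln(74/9)
E = 56.31 mV


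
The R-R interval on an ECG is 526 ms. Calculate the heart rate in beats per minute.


HR = 60 / RR_interval(s)
RR = 526 ms = 0.526 s
HR = 60 / 0.526 = 114.1 bpm


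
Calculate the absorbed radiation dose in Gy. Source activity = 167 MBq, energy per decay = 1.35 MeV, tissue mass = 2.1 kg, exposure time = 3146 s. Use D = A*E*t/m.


A = 167 MBq = 1.6700e+08 Bq
E = 1.35 MeV = 2.1627e-13 J
D = A*E*t/m = 1.6700e+08*2.1627e-13*3146/2.1
D = 0.05411 Gy


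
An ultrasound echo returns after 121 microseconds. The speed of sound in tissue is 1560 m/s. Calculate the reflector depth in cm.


depth = c * t / 2
t = 121 us = 1.2100e-04 s
depth = 1560 * 1.2100e-04 / 2
depth = 0.09438 m = 9.438 cm


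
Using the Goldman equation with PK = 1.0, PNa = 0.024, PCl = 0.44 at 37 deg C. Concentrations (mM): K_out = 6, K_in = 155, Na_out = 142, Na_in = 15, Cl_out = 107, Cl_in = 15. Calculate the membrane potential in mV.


Vm = (RT/F)*ln((PK*Ko + PNa*Nao + PCl*Cli)/(PK*Ki + PNa*Nai + PCl*Clo))
Numer = 16.008, Denom = 202.44
Vm = -67.81 mV


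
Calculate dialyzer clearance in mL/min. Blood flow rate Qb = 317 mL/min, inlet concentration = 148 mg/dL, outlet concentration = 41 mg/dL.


K = Qb * (Cb_in - Cb_out) / Cb_in
K = 317 * (148 - 41) / 148
K = 229.2 mL/min


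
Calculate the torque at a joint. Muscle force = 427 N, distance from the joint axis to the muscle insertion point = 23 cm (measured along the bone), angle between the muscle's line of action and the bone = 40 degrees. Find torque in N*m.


Torque = F * d * sin(theta)   (moment arm = d*sin(theta))
d = 23 cm = 0.23 m
Torque = 427 * 0.23 * sin(40)
Torque = 63.13 N*m


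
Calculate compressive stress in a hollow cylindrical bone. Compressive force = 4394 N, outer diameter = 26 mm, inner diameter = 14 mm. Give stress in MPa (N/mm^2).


A = pi*(r_o^2 - r_i^2)
r_o = 13 mm, r_i = 7 mm
A = 376.991 mm^2
sigma = F/A = 4394 / 376.991
sigma = 11.66 MPa


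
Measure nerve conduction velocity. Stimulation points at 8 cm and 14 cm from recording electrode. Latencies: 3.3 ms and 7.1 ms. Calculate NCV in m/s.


Distance = (14 - 8) / 100 = 0.06 m
dt = (7.1 - 3.3) / 1000 = 0.0038 s
NCV = dist / dt = 15.79 m/s


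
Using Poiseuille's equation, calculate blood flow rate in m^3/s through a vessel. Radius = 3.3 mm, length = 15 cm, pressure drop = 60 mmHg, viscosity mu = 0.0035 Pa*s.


Q = pi*r^4*dP / (8*mu*L)
r = 0.0033 m, L = 0.15 m
dP = 60 mmHg = 7999.32 Pa
Q = 7.0959e-04 m^3/s


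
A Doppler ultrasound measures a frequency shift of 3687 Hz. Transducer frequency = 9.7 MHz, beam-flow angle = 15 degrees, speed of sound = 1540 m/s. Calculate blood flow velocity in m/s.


v = fd * c / (2 * f0 * cos(theta))
v = 3687 * 1540 / (2 * 9.7000e+06 * cos(15))
v = 0.303 m/s


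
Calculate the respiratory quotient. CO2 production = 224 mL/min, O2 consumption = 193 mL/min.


RQ = VCO2 / VO2
RQ = 224 / 193
RQ = 1.161


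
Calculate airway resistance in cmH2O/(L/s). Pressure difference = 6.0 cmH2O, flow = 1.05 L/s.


R = dP / flow
R = 6.0 / 1.05
R = 5.714 cmH2O/(L/s)


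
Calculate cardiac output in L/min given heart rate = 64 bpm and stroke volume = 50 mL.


CO = HR * SV
CO = 64 * 50 / 1000
CO = 3.2 L/min


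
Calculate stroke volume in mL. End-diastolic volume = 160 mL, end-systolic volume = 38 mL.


SV = EDV - ESV
SV = 160 - 38
SV = 122 mL


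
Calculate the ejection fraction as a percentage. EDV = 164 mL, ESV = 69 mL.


SV = EDV - ESV = 164 - 69 = 95 mL
EF = SV/EDV * 100 = 95/164 * 100
EF = 57.93%


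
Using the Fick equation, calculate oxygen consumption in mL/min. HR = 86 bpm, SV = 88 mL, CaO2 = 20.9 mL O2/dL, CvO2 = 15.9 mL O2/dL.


CO = HR*SV = 86*88/1000 = 7.568 L/min
a-v O2 diff = 20.9 - 15.9 = 5 mL/dL
VO2 = CO * (CaO2-CvO2) * 10 dL/L
VO2 = 7.568 * 5 * 10
VO2 = 378.4 mL/min


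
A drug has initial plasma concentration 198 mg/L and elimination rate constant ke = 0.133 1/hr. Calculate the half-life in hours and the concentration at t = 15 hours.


t_half = ln(2) / ke = 0.693147 / 0.133 = 5.212 hr
C(t) = C0 * exp(-ke*t) = 198 * exp(-0.133*15)
C(15) = 26.93 mg/L


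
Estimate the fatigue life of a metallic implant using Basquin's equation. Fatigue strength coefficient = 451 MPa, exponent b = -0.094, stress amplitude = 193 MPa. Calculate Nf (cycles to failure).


sigma_a = sigma_f' * (2Nf)^b
2Nf = (sigma_a/sigma_f')^(1/b)
2Nf = (193/451)^(1/-0.094)
2Nf = 8346.0542
Nf = 4173


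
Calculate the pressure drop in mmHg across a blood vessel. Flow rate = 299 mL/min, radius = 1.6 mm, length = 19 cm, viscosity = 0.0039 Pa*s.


dP = 8*mu*L*Q / (pi*r^4)
Q = 299 mL/min = 4.98333e-06 m^3/s
dP = 1434.82 Pa = 1434.82 / 133.322 mmHg = 10.76 mmHg


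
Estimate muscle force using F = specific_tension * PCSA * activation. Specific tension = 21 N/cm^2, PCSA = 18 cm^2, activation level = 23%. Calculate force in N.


F = sigma * PCSA * activation
F = 21 * 18 * 0.23
F = 86.94 N


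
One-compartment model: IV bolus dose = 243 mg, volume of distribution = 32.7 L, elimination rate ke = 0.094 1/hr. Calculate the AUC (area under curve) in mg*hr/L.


C0 = Dose/Vd = 243/32.7 = 7.43119 mg/L
AUC = C0/ke = 7.43119/0.094
AUC = 79.06 mg*hr/L


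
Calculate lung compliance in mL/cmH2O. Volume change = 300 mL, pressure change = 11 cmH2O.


C = dV / dP
C = 300 / 11
C = 27.27 mL/cmH2O


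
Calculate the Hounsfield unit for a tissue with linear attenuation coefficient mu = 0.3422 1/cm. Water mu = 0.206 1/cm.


HU = ((mu_tissue - mu_water) / mu_water) * 1000
HU = ((0.3422 - 0.206) / 0.206) * 1000
HU = 661.2


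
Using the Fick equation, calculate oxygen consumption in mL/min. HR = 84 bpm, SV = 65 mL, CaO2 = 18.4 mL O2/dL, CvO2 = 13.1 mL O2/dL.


CO = HR*SV = 84*65/1000 = 5.46 L/min
a-v O2 diff = 18.4 - 13.1 = 5.3 mL/dL
VO2 = CO * (CaO2-CvO2) * 10 dL/L
VO2 = 5.46 * 5.3 * 10
VO2 = 289.4 mL/min


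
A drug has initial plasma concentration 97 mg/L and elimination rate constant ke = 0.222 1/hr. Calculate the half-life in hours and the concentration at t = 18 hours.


t_half = ln(2) / ke = 0.693147 / 0.222 = 3.122 hr
C(t) = C0 * exp(-ke*t) = 97 * exp(-0.222*18)
C(18) = 1.784 mg/L


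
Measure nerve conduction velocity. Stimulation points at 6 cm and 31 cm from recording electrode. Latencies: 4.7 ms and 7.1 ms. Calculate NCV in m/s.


Distance = (31 - 6) / 100 = 0.25 m
dt = (7.1 - 4.7) / 1000 = 0.0024 s
NCV = dist / dt = 104.2 m/s


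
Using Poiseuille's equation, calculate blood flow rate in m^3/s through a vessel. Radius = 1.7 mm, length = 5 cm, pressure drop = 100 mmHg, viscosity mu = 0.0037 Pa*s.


Q = pi*r^4*dP / (8*mu*L)
r = 0.0017 m, L = 0.05 m
dP = 100 mmHg = 13332.2 Pa
Q = 2.3637e-04 m^3/s


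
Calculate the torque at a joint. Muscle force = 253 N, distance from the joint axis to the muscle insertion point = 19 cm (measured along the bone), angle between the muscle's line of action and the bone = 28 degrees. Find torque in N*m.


Torque = F * d * sin(theta)   (moment arm = d*sin(theta))
d = 19 cm = 0.19 m
Torque = 253 * 0.19 * sin(28)
Torque = 22.57 N*m


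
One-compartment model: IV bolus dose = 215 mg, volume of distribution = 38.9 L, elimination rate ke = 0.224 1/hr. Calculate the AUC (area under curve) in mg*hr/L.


C0 = Dose/Vd = 215/38.9 = 5.52699 mg/L
AUC = C0/ke = 5.52699/0.224
AUC = 24.67 mg*hr/L


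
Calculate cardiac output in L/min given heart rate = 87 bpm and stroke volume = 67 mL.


CO = HR * SV
CO = 87 * 67 / 1000
CO = 5.829 L/min


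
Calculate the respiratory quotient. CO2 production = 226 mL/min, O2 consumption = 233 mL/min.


RQ = VCO2 / VO2
RQ = 226 / 233
RQ = 0.97


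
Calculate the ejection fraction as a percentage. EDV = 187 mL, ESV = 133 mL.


SV = EDV - ESV = 187 - 133 = 54 mL
EF = SV/EDV * 100 = 54/187 * 100
EF = 28.88%


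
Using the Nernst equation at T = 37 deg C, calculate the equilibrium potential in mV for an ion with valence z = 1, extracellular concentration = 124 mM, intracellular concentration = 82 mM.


E = (RT/(zF)) * ln(C_out/C_in)
T = 37 + 273.15 = 310.15 K
E = (8.314 * 310.15 / (1 * 96485)) * ln(124/82)
E = 11.05 mV


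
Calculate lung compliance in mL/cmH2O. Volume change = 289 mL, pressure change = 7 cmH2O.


C = dV / dP
C = 289 / 7
C = 41.29 mL/cmH2O


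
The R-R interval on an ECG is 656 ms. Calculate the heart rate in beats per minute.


HR = 60 / RR_interval(s)
RR = 656 ms = 0.656 s
HR = 60 / 0.656 = 91.46 bpm


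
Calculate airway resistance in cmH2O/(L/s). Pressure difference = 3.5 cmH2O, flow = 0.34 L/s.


R = dP / flow
R = 3.5 / 0.34
R = 10.29 cmH2O/(L/s)


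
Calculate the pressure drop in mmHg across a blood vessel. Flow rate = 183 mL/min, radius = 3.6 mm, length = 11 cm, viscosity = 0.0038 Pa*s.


dP = 8*mu*L*Q / (pi*r^4)
Q = 183 mL/min = 3.05e-06 m^3/s
dP = 19.3289 Pa = 19.3289 / 133.322 mmHg = 0.145 mmHg


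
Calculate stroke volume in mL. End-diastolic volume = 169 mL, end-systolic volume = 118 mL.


SV = EDV - ESV
SV = 169 - 118
SV = 51 mL


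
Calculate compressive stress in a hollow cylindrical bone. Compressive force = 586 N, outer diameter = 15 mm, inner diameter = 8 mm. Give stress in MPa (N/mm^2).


A = pi*(r_o^2 - r_i^2)
r_o = 7.5 mm, r_i = 4 mm
A = 126.449 mm^2
sigma = F/A = 586 / 126.449
sigma = 4.634 MPa


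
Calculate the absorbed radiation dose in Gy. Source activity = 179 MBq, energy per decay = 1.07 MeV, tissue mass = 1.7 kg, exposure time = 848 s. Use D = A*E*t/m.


A = 179 MBq = 1.7900e+08 Bq
E = 1.07 MeV = 1.71414e-13 J
D = A*E*t/m = 1.7900e+08*1.71414e-13*848/1.7
D = 0.01531 Gy


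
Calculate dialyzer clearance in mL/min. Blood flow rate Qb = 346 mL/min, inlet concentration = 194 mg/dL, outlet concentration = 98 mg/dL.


K = Qb * (Cb_in - Cb_out) / Cb_in
K = 346 * (194 - 98) / 194
K = 171.2 mL/min


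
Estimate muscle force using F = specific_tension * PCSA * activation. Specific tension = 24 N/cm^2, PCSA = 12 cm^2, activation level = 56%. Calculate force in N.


F = sigma * PCSA * activation
F = 24 * 12 * 0.56
F = 161.3 N


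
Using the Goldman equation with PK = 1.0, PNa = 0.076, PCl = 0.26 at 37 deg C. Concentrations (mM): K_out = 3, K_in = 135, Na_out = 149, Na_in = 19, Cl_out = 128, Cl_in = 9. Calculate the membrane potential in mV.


Vm = (RT/F)*ln((PK*Ko + PNa*Nao + PCl*Cli)/(PK*Ki + PNa*Nai + PCl*Clo))
Numer = 16.664, Denom = 169.724
Vm = -62.03 mV


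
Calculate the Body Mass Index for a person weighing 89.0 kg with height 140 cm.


BMI = weight / height^2
height = 140 cm = 1.4 m
BMI = 89.0 / 1.4^2
BMI = 45.41 kg/m^2


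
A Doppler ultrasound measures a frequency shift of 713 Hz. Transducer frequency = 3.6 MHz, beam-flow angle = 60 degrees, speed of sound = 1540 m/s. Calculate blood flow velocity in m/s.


v = fd * c / (2 * f0 * cos(theta))
v = 713 * 1540 / (2 * 3.6000e+06 * cos(60))
v = 0.305 m/s


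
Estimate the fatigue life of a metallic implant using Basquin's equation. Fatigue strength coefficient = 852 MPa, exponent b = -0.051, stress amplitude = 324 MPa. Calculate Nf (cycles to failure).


sigma_a = sigma_f' * (2Nf)^b
2Nf = (sigma_a/sigma_f')^(1/b)
2Nf = (324/852)^(1/-0.051)
2Nf = 1.7109099e+08
Nf = 8.5545e+07


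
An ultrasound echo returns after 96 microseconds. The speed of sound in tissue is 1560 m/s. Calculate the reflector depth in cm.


depth = c * t / 2
t = 96 us = 9.6000e-05 s
depth = 1560 * 9.6000e-05 / 2
depth = 0.07488 m = 7.488 cm


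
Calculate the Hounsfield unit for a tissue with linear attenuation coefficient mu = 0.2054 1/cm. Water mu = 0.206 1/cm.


HU = ((mu_tissue - mu_water) / mu_water) * 1000
HU = ((0.2054 - 0.206) / 0.206) * 1000
HU = -2.913


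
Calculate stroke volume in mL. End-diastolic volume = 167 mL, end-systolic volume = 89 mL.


SV = EDV - ESV
SV = 167 - 89
SV = 78 mL


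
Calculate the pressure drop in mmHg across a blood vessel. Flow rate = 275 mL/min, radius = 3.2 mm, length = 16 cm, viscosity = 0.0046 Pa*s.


dP = 8*mu*L*Q / (pi*r^4)
Q = 275 mL/min = 4.58333e-06 m^3/s
dP = 81.9217 Pa = 81.9217 / 133.322 mmHg = 0.6145 mmHg


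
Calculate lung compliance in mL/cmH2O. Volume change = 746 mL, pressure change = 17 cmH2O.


C = dV / dP
C = 746 / 17
C = 43.88 mL/cmH2O


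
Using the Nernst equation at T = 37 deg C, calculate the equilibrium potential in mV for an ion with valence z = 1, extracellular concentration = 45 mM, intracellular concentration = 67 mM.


E = (RT/(zF)) * ln(C_out/C_in)
T = 37 + 273.15 = 310.15 K
E = (8.314 * 310.15 / (1 * 96485)) * ln(45/67)
E = -10.64 mV


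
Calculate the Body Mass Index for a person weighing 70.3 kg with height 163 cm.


BMI = weight / height^2
height = 163 cm = 1.63 m
BMI = 70.3 / 1.63^2
BMI = 26.46 kg/m^2


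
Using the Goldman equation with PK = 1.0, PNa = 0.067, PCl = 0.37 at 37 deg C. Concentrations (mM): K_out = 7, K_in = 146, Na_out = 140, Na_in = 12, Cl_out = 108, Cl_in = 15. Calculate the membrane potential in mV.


Vm = (RT/F)*ln((PK*Ko + PNa*Nao + PCl*Cli)/(PK*Ki + PNa*Nai + PCl*Clo))
Numer = 21.93, Denom = 186.764
Vm = -57.25 mV


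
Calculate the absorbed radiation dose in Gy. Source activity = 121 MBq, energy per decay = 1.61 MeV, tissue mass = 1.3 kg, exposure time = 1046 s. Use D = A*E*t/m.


A = 121 MBq = 1.2100e+08 Bq
E = 1.61 MeV = 2.57922e-13 J
D = A*E*t/m = 1.2100e+08*2.57922e-13*1046/1.3
D = 0.02511 Gy


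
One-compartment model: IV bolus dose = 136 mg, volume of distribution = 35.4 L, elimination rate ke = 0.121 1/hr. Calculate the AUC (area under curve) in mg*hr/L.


C0 = Dose/Vd = 136/35.4 = 3.84181 mg/L
AUC = C0/ke = 3.84181/0.121
AUC = 31.75 mg*hr/L


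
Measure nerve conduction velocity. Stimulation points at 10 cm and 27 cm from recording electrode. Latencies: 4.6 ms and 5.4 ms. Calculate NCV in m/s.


Distance = (27 - 10) / 100 = 0.17 m
dt = (5.4 - 4.6) / 1000 = 8.0000e-04 s
NCV = dist / dt = 212.5 m/s


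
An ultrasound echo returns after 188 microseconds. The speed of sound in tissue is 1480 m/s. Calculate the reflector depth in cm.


depth = c * t / 2
t = 188 us = 1.8800e-04 s
depth = 1480 * 1.8800e-04 / 2
depth = 0.13912 m = 13.912 cm


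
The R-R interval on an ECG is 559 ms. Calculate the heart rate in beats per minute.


HR = 60 / RR_interval(s)
RR = 559 ms = 0.559 s
HR = 60 / 0.559 = 107.3 bpm


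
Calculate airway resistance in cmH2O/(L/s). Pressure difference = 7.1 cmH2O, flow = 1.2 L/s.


R = dP / flow
R = 7.1 / 1.2
R = 5.917 cmH2O/(L/s)


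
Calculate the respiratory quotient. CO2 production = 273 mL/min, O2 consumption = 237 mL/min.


RQ = VCO2 / VO2
RQ = 273 / 237
RQ = 1.152


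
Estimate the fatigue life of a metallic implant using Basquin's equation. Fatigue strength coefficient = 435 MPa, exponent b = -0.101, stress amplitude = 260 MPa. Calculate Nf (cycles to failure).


sigma_a = sigma_f' * (2Nf)^b
2Nf = (sigma_a/sigma_f')^(1/b)
2Nf = (260/435)^(1/-0.101)
2Nf = 163.31603
Nf = 81.66


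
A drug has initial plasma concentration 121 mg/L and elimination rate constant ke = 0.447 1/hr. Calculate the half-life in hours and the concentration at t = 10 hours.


t_half = ln(2) / ke = 0.693147 / 0.447 = 1.551 hr
C(t) = C0 * exp(-ke*t) = 121 * exp(-0.447*10)
C(10) = 1.385 mg/L


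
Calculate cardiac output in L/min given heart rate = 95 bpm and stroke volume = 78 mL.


CO = HR * SV
CO = 95 * 78 / 1000
CO = 7.41 L/min


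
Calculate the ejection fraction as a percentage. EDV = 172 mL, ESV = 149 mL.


SV = EDV - ESV = 172 - 149 = 23 mL
EF = SV/EDV * 100 = 23/172 * 100
EF = 13.37%


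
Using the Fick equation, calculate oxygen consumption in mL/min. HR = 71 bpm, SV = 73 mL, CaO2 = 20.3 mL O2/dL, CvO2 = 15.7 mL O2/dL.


CO = HR*SV = 71*73/1000 = 5.183 L/min
a-v O2 diff = 20.3 - 15.7 = 4.6 mL/dL
VO2 = CO * (CaO2-CvO2) * 10 dL/L
VO2 = 5.183 * 4.6 * 10
VO2 = 238.4 mL/min


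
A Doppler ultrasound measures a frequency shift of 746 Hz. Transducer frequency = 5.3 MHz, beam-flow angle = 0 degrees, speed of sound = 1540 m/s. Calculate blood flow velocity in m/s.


v = fd * c / (2 * f0 * cos(theta))
v = 746 * 1540 / (2 * 5.3000e+06 * cos(0))
v = 0.1084 m/s


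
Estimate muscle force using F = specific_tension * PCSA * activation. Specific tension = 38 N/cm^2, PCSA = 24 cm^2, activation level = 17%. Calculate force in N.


F = sigma * PCSA * activation
F = 38 * 24 * 0.17
F = 155 N


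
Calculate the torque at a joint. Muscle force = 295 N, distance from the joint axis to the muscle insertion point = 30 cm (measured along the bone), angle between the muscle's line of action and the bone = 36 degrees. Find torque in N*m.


Torque = F * d * sin(theta)   (moment arm = d*sin(theta))
d = 30 cm = 0.3 m
Torque = 295 * 0.3 * sin(36)
Torque = 52.02 N*m


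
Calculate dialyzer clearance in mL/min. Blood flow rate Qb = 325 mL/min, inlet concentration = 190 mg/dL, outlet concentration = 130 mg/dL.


K = Qb * (Cb_in - Cb_out) / Cb_in
K = 325 * (190 - 130) / 190
K = 102.6 mL/min


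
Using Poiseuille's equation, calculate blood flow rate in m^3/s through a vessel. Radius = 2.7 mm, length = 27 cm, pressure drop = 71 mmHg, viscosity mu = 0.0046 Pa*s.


Q = pi*r^4*dP / (8*mu*L)
r = 0.0027 m, L = 0.27 m
dP = 71 mmHg = 9465.862 Pa
Q = 1.5906e-04 m^3/s


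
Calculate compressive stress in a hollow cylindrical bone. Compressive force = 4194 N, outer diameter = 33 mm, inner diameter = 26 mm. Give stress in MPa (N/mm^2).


A = pi*(r_o^2 - r_i^2)
r_o = 16.5 mm, r_i = 13 mm
A = 324.369 mm^2
sigma = F/A = 4194 / 324.369
sigma = 12.93 MPa


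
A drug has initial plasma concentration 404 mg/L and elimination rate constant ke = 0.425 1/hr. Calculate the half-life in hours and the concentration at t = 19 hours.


t_half = ln(2) / ke = 0.693147 / 0.425 = 1.631 hr
C(t) = C0 * exp(-ke*t) = 404 * exp(-0.425*19)
C(19) = 0.1257 mg/L


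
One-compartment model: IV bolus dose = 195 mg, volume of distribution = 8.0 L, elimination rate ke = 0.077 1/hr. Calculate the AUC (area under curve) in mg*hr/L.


C0 = Dose/Vd = 195/8.0 = 24.375 mg/L
AUC = C0/ke = 24.375/0.077
AUC = 316.6 mg*hr/L


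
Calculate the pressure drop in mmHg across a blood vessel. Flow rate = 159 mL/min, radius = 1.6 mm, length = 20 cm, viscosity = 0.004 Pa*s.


dP = 8*mu*L*Q / (pi*r^4)
Q = 159 mL/min = 2.65e-06 m^3/s
dP = 823.751 Pa = 823.751 / 133.322 mmHg = 6.179 mmHg


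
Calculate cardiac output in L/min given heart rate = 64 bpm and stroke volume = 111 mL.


CO = HR * SV
CO = 64 * 111 / 1000
CO = 7.104 L/min


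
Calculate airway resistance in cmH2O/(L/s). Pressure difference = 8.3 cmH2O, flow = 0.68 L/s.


R = dP / flow
R = 8.3 / 0.68
R = 12.21 cmH2O/(L/s)


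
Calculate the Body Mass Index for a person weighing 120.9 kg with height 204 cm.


BMI = weight / height^2
height = 204 cm = 2.04 m
BMI = 120.9 / 2.04^2
BMI = 29.05 kg/m^2


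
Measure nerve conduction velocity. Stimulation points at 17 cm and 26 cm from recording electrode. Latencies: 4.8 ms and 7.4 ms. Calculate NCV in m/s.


Distance = (26 - 17) / 100 = 0.09 m
dt = (7.4 - 4.8) / 1000 = 0.0026 s
NCV = dist / dt = 34.62 m/s


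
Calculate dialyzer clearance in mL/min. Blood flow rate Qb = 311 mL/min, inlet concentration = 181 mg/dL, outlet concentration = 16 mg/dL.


K = Qb * (Cb_in - Cb_out) / Cb_in
K = 311 * (181 - 16) / 181
K = 283.5 mL/min


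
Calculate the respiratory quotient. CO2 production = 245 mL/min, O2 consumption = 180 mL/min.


RQ = VCO2 / VO2
RQ = 245 / 180
RQ = 1.361


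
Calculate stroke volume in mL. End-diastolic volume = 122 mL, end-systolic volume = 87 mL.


SV = EDV - ESV
SV = 122 - 87
SV = 35 mL


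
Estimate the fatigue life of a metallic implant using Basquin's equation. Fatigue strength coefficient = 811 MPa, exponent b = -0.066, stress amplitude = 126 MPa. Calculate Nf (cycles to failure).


sigma_a = sigma_f' * (2Nf)^b
2Nf = (sigma_a/sigma_f')^(1/b)
2Nf = (126/811)^(1/-0.066)
2Nf = 1.7876291e+12
Nf = 8.9381e+11


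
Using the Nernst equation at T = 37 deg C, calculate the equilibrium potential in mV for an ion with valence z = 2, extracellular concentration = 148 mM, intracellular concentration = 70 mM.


E = (RT/(zF)) * ln(C_out/C_in)
T = 37 + 273.15 = 310.15 K
E = (8.314 * 310.15 / (2 * 96485)) * ln(148/70)
E = 10 mV


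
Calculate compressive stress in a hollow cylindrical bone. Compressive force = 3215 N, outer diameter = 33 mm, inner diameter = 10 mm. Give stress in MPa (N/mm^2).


A = pi*(r_o^2 - r_i^2)
r_o = 16.5 mm, r_i = 5 mm
A = 776.759 mm^2
sigma = F/A = 3215 / 776.759
sigma = 4.139 MPa


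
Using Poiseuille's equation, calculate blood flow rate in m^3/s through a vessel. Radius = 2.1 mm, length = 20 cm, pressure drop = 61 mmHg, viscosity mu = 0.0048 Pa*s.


Q = pi*r^4*dP / (8*mu*L)
r = 0.0021 m, L = 0.2 m
dP = 61 mmHg = 8132.642 Pa
Q = 6.4699e-05 m^3/s
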